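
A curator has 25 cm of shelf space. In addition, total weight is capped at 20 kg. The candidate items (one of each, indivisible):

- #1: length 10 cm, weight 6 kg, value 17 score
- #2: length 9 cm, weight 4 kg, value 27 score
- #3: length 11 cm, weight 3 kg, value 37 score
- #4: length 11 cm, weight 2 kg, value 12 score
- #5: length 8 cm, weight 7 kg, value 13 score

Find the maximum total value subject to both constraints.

Feasible sets respecting both limits:
- #2+#3: length 20, weight 7, value 64
- #1+#3: length 21, weight 9, value 54
- #3+#5: length 19, weight 10, value 50
Best: 64 score.

64 score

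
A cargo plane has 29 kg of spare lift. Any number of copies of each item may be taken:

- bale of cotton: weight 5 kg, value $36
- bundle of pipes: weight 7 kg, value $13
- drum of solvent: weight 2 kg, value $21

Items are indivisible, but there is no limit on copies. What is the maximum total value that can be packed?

Best value-per-unit is drum of solvent at 21/2, and filling with it alone uses weight 14×2=28. No mix of the others beats 14×21 = 294.

$294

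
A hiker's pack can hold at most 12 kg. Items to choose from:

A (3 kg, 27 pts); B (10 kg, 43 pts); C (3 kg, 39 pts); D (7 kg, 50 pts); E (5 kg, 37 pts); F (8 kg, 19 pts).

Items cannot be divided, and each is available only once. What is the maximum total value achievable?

Check high-value combinations within 12 kg:
- A+C+E: weight 3+3+5=11, value 27+39+37=103
- C+D: weight 3+7=10, value 39+50=89
- D+E: weight 7+5=12, value 50+37=87
Best: 103 pts.

103 pts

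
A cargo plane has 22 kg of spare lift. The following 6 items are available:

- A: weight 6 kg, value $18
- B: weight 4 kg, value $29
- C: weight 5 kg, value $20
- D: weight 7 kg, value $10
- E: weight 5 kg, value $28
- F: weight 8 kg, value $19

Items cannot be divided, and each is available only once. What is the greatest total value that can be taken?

$96

Check high-value combinations within 22 kg:
- B+C+E+F: weight 4+5+5+8=22, value 29+20+28+19=96
- A+B+C+E: weight 6+4+5+5=20, value 18+29+20+28=95
- B+C+D+E: weight 4+5+7+5=21, value 29+20+10+28=87
Best: $96.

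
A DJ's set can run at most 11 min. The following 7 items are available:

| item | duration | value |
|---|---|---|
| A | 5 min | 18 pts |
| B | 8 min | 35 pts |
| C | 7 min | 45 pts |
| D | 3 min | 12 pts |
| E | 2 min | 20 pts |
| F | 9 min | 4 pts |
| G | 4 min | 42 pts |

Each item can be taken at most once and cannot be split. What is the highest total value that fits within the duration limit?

Check high-value combinations within 11 min:
- C+G: duration 7+4=11, value 45+42=87
- A+E+G: duration 5+2+4=11, value 18+20+42=80
- D+E+G: duration 3+2+4=9, value 12+20+42=74
- C+E: duration 7+2=9, value 45+20=65
- E+G: duration 2+4=6, value 20+42=62
Best: 87 pts.

87 pts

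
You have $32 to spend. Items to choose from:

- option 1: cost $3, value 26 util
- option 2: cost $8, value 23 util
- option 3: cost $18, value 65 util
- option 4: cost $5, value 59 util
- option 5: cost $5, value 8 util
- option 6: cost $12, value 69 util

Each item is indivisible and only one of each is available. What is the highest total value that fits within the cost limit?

177 util

Check high-value combinations within $32:
- option 1+option 2+option 4+option 6: cost 3+8+5+12=28, value 26+23+59+69=177
- option 1+option 4+option 5+option 6: cost 3+5+5+12=25, value 26+59+8+69=162
- option 2+option 4+option 5+option 6: cost 8+5+5+12=30, value 23+59+8+69=159
- option 1+option 3+option 4+option 5: cost 3+18+5+5=31, value 26+65+59+8=158
- option 1+option 4+option 6: cost 3+5+12=20, value 26+59+69=154
Best: 177 util.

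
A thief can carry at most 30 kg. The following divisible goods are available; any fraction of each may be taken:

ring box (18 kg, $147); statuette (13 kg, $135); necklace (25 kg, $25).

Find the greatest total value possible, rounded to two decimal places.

Take in order of value per unit:
- statuette (135/13 per unit): all 13 → value 135, running total 135.00
- ring box (147/18 per unit): 17 of 18 → value 17×147/18 = 138.8333, running total 273.83
Total 273.83.

273.83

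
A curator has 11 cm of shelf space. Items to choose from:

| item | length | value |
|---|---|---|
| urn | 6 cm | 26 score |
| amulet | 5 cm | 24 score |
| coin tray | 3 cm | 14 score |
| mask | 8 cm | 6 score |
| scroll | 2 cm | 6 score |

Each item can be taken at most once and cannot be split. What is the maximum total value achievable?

50 score

Check high-value combinations within 11 cm:
- urn+amulet: length 6+5=11, value 26+24=50
- urn+coin tray+scroll: length 6+3+2=11, value 26+14+6=46
- amulet+coin tray+scroll: length 5+3+2=10, value 24+14+6=44
- urn+coin tray: length 6+3=9, value 26+14=40
Best: 50 score.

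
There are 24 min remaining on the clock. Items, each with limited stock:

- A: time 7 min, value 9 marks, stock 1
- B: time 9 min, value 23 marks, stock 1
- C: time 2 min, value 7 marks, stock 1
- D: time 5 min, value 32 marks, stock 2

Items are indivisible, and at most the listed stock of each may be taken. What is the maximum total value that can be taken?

Top feasible selections:
- 1×B + 1×C + 2×D: time 21, value 94
- 1×B + 2×D: time 19, value 87
Best: 94 marks.

94 marks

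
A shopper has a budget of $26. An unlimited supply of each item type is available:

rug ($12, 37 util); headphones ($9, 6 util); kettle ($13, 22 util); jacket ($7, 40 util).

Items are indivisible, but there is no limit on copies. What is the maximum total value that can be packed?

Best value-per-unit is jacket at 40/7, and filling with it alone uses cost 3×7=21. No mix of the others beats 3×40 = 120.

120 util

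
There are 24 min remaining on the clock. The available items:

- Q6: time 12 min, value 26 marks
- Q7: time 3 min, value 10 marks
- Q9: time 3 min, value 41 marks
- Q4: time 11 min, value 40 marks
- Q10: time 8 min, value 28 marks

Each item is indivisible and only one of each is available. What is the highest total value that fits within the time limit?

Check high-value combinations within 24 min:
- Q9+Q4+Q10: time 3+11+8=22, value 41+40+28=109
- Q6+Q9+Q10: time 12+3+8=23, value 26+41+28=95
- Q7+Q9+Q4: time 3+3+11=17, value 10+41+40=91
Best: 109 marks.

109 marks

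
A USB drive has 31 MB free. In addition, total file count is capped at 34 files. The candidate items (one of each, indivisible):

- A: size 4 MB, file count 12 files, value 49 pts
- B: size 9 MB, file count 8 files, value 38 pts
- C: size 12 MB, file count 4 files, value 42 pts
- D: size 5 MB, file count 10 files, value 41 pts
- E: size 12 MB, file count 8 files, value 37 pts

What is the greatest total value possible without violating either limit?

Feasible sets respecting both limits:
- A+B+C+D: size 30, file count 34, value 170
- A+C+D: size 21, file count 26, value 132
- A+B+C: size 25, file count 24, value 129
Best: 170 pts.

170 pts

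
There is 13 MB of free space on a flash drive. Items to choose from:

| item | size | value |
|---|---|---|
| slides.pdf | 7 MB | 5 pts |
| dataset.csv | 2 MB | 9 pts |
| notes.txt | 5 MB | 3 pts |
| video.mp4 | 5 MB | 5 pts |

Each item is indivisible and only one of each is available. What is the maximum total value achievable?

17 pts

Check high-value combinations within 13 MB:
- dataset.csv+notes.txt+video.mp4: size 2+5+5=12, value 9+3+5=17
- dataset.csv+video.mp4: size 2+5=7, value 9+5=14
- slides.pdf+dataset.csv: size 7+2=9, value 5+9=14
- dataset.csv+notes.txt: size 2+5=7, value 9+3=12
- slides.pdf+video.mp4: size 7+5=12, value 5+5=10
Best: 17 pts.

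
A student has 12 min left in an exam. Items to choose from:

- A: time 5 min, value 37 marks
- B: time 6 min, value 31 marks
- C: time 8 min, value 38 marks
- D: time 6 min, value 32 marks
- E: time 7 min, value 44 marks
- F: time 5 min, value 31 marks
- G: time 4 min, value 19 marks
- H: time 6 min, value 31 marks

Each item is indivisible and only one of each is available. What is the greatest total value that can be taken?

81 marks

This is a 0/1 knapsack; check combinations near the capacity.
- A+E: time 5+7=12, value 37+44=81
- E+F: time 7+5=12, value 44+31=75
- A+D: time 5+6=11, value 37+32=69
- A+F: time 5+5=10, value 37+31=68
Best: 81 marks.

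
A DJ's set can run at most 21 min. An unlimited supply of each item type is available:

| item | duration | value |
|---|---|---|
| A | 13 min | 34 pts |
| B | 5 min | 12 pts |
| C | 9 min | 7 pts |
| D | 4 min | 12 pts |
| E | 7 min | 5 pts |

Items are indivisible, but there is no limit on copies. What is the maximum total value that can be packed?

Best value-per-unit is D at 12/4; filling with it alone gives 5×12 = 60.
Optimal mix: 1×B + 4×D → duration 21, value 60.

60 pts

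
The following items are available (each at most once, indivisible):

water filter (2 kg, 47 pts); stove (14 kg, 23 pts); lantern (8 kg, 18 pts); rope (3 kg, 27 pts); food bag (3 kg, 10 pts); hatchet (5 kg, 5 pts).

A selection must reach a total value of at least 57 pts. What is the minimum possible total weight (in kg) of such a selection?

5

Subsets with value ≥ 57, sorted by total weight:
- water filter+rope: weight 5, value 74
- water filter+food bag: weight 5, value 57
Minimum weight: 5 kg.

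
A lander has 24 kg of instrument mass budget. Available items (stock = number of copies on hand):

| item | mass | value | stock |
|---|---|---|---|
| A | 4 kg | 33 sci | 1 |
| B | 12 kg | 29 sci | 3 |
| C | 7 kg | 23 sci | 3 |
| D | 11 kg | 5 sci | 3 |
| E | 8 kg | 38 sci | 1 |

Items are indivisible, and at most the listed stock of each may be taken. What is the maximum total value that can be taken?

100 sci

Top feasible selections:
- 1×A + 1×B + 1×E: mass 24, value 100
- 1×A + 1×C + 1×E: mass 19, value 94
- 1×A + 1×B + 1×C: mass 23, value 85
- 2×C + 1×E: mass 22, value 84
Best: 100 sci.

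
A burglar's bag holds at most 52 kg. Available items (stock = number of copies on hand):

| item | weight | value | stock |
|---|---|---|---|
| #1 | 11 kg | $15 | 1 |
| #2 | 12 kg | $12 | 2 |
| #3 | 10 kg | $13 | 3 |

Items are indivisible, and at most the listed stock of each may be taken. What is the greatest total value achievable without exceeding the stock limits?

$54

Best selections within weight 52 and stock limits:
- 1×#1 + 3×#3: weight 41, value 54
- 1×#1 + 1×#2 + 2×#3: weight 43, value 53
- 1×#1 + 2×#2 + 1×#3: weight 45, value 52
Best: $54.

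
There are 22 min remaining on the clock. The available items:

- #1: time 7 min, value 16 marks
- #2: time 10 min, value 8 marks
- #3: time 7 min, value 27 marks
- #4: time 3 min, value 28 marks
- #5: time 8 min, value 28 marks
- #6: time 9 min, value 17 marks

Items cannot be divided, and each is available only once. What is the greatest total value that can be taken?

Check high-value combinations within 22 min:
- #3+#4+#5: time 7+3+8=18, value 27+28+28=83
- #4+#5+#6: time 3+8+9=20, value 28+28+17=73
- #1+#4+#5: time 7+3+8=18, value 16+28+28=72
- #3+#4+#6: time 7+3+9=19, value 27+28+17=72
Best: 83 marks.

83 marks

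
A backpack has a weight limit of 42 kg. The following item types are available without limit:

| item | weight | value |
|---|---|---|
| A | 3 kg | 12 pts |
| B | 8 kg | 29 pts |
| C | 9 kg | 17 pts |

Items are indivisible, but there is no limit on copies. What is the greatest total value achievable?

Best value-per-unit is A at 12/3, and filling with it alone uses weight 14×3=42. No mix of the others beats 14×12 = 168.

168 pts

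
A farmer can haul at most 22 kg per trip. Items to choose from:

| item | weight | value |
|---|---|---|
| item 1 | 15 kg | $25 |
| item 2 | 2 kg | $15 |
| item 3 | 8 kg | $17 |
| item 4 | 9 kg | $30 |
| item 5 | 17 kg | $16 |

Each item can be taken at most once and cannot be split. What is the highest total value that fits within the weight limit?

Check high-value combinations within 22 kg:
- item 2+item 3+item 4: weight 2+8+9=19, value 15+17+30=62
- item 3+item 4: weight 8+9=17, value 17+30=47
- item 2+item 4: weight 2+9=11, value 15+30=45
- item 1+item 2: weight 15+2=17, value 25+15=40
- item 2+item 3: weight 2+8=10, value 15+17=32
Best: $62.

$62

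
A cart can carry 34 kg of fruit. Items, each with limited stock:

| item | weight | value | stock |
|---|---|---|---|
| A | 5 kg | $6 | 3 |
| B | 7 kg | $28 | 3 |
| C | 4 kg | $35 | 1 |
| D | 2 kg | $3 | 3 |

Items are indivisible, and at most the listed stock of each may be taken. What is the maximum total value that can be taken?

Best selections within weight 34 and stock limits:
- 1×A + 3×B + 1×C + 2×D: weight 34, value 131
- 3×B + 1×C + 3×D: weight 31, value 128
- 1×A + 3×B + 1×C + 1×D: weight 32, value 128
Best: $131.

$131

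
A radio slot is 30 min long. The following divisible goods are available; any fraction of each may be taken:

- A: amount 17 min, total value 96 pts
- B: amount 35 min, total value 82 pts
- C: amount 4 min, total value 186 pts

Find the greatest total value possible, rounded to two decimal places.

303.09

Take in order of value per unit:
- C (186/4 per unit): all 4 → value 186, running total 186.00
- A (96/17 per unit): all 17 → value 96, running total 282.00
- B (82/35 per unit): 9 of 35 → value 9×82/35 = 21.0857, running total 303.09
Total 303.09.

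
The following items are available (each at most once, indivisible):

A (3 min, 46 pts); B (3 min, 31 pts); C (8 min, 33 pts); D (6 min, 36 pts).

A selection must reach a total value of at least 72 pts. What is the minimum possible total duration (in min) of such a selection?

6

Subsets with value ≥ 72, sorted by total duration:
- A+B: duration 6, value 77
- A+D: duration 9, value 82
- A+C: duration 11, value 79
- A+B+D: duration 12, value 113
Minimum duration: 6 min.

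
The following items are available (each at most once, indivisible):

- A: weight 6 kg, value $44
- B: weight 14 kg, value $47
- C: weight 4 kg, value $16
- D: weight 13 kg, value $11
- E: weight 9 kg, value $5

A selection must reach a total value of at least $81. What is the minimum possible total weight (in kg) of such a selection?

20

Subsets with value ≥ 81, sorted by total weight:
- A+B: weight 20, value 91
- A+B+C: weight 24, value 107
Minimum weight: 20 kg.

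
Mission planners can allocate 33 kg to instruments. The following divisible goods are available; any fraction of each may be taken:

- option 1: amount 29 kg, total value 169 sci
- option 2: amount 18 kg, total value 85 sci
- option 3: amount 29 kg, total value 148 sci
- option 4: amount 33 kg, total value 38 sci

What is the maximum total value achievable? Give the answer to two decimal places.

Take in order of value per unit:
- option 1 (169/29 per unit): all 29 → value 169, running total 169.00
- option 3 (148/29 per unit): 4 of 29 → value 4×148/29 = 20.4138, running total 189.41
Total 189.41.

189.41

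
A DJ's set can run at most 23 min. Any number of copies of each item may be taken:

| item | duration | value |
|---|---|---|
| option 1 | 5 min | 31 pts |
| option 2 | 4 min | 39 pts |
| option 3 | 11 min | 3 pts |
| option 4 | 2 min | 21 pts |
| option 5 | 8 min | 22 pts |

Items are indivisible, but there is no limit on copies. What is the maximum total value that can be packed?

231 pts

Best value-per-unit is option 4 at 21/2, and filling with it alone uses duration 11×2=22. No mix of the others beats 11×21 = 231.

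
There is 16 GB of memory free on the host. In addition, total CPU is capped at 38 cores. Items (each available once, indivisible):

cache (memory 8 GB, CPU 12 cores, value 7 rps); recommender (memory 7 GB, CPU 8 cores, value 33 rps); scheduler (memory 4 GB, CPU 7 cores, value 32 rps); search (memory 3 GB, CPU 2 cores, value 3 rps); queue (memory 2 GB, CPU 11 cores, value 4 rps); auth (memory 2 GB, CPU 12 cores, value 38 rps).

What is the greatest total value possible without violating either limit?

Feasible sets respecting both limits:
- recommender+scheduler+queue+auth: memory 15, CPU 38, value 107
- recommender+scheduler+search+auth: memory 16, CPU 29, value 106
- recommender+scheduler+auth: memory 13, CPU 27, value 103
- recommender+search+queue+auth: memory 14, CPU 33, value 78
Best: 107 rps.

107 rps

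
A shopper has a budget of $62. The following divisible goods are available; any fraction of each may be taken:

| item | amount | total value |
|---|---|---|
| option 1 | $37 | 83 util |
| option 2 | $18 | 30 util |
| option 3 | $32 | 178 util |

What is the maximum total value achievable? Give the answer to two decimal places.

Take in order of value per unit:
- option 3 (178/32 per unit): all 32 → value 178, running total 178.00
- option 1 (83/37 per unit): 30 of 37 → value 30×83/37 = 67.2973, running total 245.30
Total 245.30.

245.30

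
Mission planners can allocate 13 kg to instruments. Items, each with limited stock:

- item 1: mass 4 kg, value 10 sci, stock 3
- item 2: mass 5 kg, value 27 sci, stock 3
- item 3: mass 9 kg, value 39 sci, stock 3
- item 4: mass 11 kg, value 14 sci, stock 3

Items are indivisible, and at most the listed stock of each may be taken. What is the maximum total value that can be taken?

Top feasible selections:
- 2×item 2: mass 10, value 54
- 1×item 1 + 1×item 3: mass 13, value 49
Best: 54 sci.

54 sci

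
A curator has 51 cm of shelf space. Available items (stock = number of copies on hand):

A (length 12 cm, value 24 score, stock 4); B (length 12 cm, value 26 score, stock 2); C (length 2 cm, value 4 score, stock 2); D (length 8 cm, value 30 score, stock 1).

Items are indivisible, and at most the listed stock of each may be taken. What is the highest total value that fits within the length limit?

114 score

Top feasible selections:
- 1×A + 2×B + 2×C + 1×D: length 48, value 114
- 2×A + 1×B + 2×C + 1×D: length 48, value 112
Best: 114 score.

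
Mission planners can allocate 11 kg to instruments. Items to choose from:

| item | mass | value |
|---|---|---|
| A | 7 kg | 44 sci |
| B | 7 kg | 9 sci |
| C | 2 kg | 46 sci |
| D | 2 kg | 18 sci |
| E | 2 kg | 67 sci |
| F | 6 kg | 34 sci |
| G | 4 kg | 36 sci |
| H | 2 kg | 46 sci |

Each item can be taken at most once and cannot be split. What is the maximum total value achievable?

Check high-value combinations within 11 kg:
- C+E+G+H: mass 2+2+4+2=10, value 46+67+36+46=195
- C+D+E+H: mass 2+2+2+2=8, value 46+18+67+46=177
- C+D+E+G: mass 2+2+2+4=10, value 46+18+67+36=167
- D+E+G+H: mass 2+2+4+2=10, value 18+67+36+46=167
- C+E+H: mass 2+2+2=6, value 46+67+46=159
Best: 195 sci.

195 sci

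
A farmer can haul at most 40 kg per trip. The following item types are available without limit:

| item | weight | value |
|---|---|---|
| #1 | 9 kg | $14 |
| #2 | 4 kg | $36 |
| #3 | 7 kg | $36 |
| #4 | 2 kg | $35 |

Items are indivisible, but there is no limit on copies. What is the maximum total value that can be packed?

$700

Best value-per-unit is #4 at 35/2, and filling with it alone uses weight 20×2=40. No mix of the others beats 20×35 = 700.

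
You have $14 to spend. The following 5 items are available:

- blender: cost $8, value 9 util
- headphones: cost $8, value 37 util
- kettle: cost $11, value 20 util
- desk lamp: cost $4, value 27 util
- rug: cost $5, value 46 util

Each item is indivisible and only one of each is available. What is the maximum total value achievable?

83 util

Check high-value combinations within $14:
- headphones+rug: cost 8+5=13, value 37+46=83
- desk lamp+rug: cost 4+5=9, value 27+46=73
- headphones+desk lamp: cost 8+4=12, value 37+27=64
- blender+rug: cost 8+5=13, value 9+46=55
Best: 83 util.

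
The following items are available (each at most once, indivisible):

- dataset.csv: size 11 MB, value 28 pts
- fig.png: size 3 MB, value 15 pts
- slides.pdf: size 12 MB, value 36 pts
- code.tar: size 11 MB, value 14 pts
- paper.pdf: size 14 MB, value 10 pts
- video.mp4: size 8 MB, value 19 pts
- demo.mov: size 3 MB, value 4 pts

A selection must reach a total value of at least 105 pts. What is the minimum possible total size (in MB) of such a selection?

Subsets with value ≥ 105, sorted by total size:
- dataset.csv+fig.png+slides.pdf+code.tar+video.mp4: size 45, value 112
- dataset.csv+fig.png+slides.pdf+code.tar+video.mp4+demo.mov: size 48, value 116
- dataset.csv+fig.png+slides.pdf+paper.pdf+video.mp4: size 48, value 108
- dataset.csv+fig.png+slides.pdf+paper.pdf+video.mp4+demo.mov: size 51, value 112
Minimum size: 45 MB.

45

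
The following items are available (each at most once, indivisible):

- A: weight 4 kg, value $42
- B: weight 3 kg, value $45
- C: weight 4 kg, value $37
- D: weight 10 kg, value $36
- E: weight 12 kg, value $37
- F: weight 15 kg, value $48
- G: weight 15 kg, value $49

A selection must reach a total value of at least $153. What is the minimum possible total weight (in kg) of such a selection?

21

Subsets with value ≥ 153, sorted by total weight:
- A+B+C+D: weight 21, value 160
- A+B+C+E: weight 23, value 161
- A+B+C+G: weight 26, value 173
Minimum weight: 21 kg.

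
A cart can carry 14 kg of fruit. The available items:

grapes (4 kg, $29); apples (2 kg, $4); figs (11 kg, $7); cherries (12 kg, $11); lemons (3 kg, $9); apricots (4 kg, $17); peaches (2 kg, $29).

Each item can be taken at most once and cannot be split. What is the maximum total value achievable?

Check high-value combinations within 14 kg:
- grapes+lemons+apricots+peaches: weight 4+3+4+2=13, value 29+9+17+29=84
- grapes+apples+apricots+peaches: weight 4+2+4+2=12, value 29+4+17+29=79
- grapes+apricots+peaches: weight 4+4+2=10, value 29+17+29=75
Best: $84.

$84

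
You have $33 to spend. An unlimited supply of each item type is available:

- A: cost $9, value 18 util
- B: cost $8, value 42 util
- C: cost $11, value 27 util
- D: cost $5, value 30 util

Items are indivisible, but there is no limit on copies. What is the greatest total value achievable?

Best value-per-unit is D at 30/5; filling with it alone gives 6×30 = 180.
Optimal mix: 1×B + 5×D → cost 33, value 192.

192 util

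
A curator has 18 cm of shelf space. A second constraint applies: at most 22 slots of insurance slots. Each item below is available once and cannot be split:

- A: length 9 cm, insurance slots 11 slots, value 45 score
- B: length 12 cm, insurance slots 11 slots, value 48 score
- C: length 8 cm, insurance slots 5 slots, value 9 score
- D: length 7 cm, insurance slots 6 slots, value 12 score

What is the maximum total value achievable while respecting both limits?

57 score

Feasible sets respecting both limits:
- A+D: length 16, insurance slots 17, value 57
- A+C: length 17, insurance slots 16, value 54
- B: length 12, insurance slots 11, value 48
Best: 57 score.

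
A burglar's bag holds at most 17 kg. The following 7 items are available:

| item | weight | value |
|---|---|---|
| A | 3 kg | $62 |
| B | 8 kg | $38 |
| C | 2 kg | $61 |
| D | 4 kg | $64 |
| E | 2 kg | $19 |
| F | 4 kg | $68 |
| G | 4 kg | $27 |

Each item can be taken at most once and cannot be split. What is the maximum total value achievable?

$282

Check high-value combinations within 17 kg:
- A+C+D+F+G: weight 3+2+4+4+4=17, value 62+61+64+68+27=282
- A+C+D+E+F: weight 3+2+4+2+4=15, value 62+61+64+19+68=274
- A+C+D+F: weight 3+2+4+4=13, value 62+61+64+68=255
- A+D+E+F+G: weight 3+4+2+4+4=17, value 62+64+19+68+27=240
Best: $282.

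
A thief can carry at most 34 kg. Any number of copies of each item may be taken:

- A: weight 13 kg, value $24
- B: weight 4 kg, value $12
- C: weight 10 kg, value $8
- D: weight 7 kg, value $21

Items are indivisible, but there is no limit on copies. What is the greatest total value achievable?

$102

Best value-per-unit is B at 12/4; filling with it alone gives 8×12 = 96.
Optimal mix: 5×B + 2×D → weight 34, value 102.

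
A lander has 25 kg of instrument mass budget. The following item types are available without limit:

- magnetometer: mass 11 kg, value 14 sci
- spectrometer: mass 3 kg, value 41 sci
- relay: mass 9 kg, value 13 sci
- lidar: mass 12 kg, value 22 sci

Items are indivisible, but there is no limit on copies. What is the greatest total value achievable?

328 sci

Best value-per-unit is spectrometer at 41/3, and filling with it alone uses mass 8×3=24. No mix of the others beats 8×41 = 328.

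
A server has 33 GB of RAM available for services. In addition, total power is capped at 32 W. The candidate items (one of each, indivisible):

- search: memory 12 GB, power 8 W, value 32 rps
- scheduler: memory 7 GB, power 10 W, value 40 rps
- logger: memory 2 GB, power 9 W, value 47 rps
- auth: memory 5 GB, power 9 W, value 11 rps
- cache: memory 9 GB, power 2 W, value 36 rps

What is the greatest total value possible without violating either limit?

155 rps

Feasible sets respecting both limits:
- search+scheduler+logger+cache: memory 30, power 29, value 155
- scheduler+logger+auth+cache: memory 23, power 30, value 134
- search+logger+auth+cache: memory 28, power 28, value 126
Best: 155 rps.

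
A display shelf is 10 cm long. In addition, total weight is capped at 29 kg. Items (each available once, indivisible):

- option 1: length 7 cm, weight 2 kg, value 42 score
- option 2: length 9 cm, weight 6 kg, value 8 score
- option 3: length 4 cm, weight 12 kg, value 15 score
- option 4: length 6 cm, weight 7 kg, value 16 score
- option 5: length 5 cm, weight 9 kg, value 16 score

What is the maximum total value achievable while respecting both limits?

Feasible sets respecting both limits:
- option 1: length 7, weight 2, value 42
- option 3+option 4: length 10, weight 19, value 31
- option 3+option 5: length 9, weight 21, value 31
Best: 42 score.

42 score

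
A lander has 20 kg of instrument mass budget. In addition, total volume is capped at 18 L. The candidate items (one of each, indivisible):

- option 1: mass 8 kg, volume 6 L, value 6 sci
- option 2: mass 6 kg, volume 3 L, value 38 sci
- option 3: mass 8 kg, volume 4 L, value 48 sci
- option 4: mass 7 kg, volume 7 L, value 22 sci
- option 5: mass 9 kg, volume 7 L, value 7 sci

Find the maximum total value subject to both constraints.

Feasible sets respecting both limits:
- option 2+option 3: mass 14, volume 7, value 86
- option 3+option 4: mass 15, volume 11, value 70
- option 2+option 4: mass 13, volume 10, value 60
- option 3+option 5: mass 17, volume 11, value 55
Best: 86 sci.

86 sci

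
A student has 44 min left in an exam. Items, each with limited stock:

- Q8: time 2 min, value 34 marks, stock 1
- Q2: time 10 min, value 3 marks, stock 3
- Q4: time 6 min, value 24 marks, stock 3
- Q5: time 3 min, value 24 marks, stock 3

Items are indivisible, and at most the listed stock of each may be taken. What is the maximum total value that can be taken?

Top feasible selections:
- 1×Q8 + 1×Q2 + 3×Q4 + 3×Q5: time 39, value 181
- 1×Q8 + 3×Q4 + 3×Q5: time 29, value 178
- 1×Q8 + 2×Q2 + 2×Q4 + 3×Q5: time 43, value 160
- 1×Q8 + 1×Q2 + 2×Q4 + 3×Q5: time 33, value 157
Best: 181 marks.

181 marks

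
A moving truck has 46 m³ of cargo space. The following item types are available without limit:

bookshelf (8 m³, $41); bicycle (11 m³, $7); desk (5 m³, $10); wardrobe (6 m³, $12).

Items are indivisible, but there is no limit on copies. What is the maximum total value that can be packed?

$217

Best value-per-unit is bookshelf at 41/8; filling with it alone gives 5×41 = 205.
Optimal mix: 5×bookshelf + 1×wardrobe → volume 46, value 217.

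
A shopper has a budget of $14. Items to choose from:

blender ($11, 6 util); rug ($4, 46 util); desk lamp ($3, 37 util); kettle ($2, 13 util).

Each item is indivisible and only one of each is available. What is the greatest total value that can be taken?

Check high-value combinations within $14:
- rug+desk lamp+kettle: cost 4+3+2=9, value 46+37+13=96
- rug+desk lamp: cost 4+3=7, value 46+37=83
- rug+kettle: cost 4+2=6, value 46+13=59
- desk lamp+kettle: cost 3+2=5, value 37+13=50
- rug: cost 4, value 46
Best: 96 util.

96 util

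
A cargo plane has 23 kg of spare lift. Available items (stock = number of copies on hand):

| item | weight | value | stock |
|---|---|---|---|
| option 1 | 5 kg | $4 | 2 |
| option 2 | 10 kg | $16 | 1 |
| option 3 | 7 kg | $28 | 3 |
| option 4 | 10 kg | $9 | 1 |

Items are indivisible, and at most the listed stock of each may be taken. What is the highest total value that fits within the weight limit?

Top feasible selections:
- 3×option 3: weight 21, value 84
- 1×option 1 + 2×option 3: weight 19, value 60
- 2×option 3: weight 14, value 56
- 1×option 1 + 1×option 2 + 1×option 3: weight 22, value 48
Best: $84.

$84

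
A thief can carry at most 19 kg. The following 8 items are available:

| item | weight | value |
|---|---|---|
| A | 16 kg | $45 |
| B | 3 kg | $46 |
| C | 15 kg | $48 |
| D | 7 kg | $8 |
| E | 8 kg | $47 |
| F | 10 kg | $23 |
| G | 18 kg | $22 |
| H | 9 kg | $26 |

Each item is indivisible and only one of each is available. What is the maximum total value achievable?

$101

Check high-value combinations within 19 kg:
- B+D+E: weight 3+7+8=18, value 46+8+47=101
- B+C: weight 3+15=18, value 46+48=94
- B+E: weight 3+8=11, value 46+47=93
- A+B: weight 16+3=19, value 45+46=91
- B+D+H: weight 3+7+9=19, value 46+8+26=80
Best: $101.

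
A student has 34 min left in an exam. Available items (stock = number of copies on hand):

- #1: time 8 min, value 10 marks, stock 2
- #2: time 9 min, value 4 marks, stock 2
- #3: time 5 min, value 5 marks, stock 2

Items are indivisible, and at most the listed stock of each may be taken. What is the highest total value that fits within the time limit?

Top feasible selections:
- 2×#1 + 2×#3: time 26, value 30
- 2×#1 + 1×#2 + 1×#3: time 30, value 29
Best: 30 marks.

30 marks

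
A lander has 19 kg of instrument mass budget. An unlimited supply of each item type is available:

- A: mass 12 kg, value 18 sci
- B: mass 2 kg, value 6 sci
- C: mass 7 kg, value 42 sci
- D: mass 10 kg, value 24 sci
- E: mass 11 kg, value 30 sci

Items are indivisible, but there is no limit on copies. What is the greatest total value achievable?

Best value-per-unit is C at 42/7; filling with it alone gives 2×42 = 84.
Optimal mix: 2×B + 2×C → mass 18, value 96.

96 sci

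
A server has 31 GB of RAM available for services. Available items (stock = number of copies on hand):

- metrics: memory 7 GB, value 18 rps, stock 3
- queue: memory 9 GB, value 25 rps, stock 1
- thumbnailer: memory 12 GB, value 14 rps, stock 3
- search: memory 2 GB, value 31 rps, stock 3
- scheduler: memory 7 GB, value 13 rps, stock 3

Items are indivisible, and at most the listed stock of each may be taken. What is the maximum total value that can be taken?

154 rps

Best selections within memory 31 and stock limits:
- 2×metrics + 1×queue + 3×search: memory 29, value 154
- 1×metrics + 1×queue + 3×search + 1×scheduler: memory 29, value 149
- 3×metrics + 3×search: memory 27, value 147
Best: 154 rps.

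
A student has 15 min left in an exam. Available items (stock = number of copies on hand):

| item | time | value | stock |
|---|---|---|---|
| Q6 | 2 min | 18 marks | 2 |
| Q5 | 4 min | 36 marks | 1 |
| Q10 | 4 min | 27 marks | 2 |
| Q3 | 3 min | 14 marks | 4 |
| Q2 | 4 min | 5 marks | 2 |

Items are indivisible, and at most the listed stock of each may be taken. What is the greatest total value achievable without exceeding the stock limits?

113 marks

Best selections within time 15 and stock limits:
- 2×Q6 + 1×Q5 + 1×Q10 + 1×Q3: time 15, value 113
- 1×Q6 + 1×Q5 + 2×Q10: time 14, value 108
Best: 113 marks.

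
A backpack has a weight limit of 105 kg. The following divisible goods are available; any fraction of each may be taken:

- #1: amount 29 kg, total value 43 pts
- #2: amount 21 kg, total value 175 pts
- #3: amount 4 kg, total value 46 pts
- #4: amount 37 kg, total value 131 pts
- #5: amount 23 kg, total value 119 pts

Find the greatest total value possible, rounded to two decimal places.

500.66

Take in order of value per unit:
- #3 (46/4 per unit): all 4 → value 46, running total 46.00
- #2 (175/21 per unit): all 21 → value 175, running total 221.00
- #5 (119/23 per unit): all 23 → value 119, running total 340.00
- #4 (131/37 per unit): all 37 → value 131, running total 471.00
- #1 (43/29 per unit): 20 of 29 → value 20×43/29 = 29.6552, running total 500.66
Total 500.66.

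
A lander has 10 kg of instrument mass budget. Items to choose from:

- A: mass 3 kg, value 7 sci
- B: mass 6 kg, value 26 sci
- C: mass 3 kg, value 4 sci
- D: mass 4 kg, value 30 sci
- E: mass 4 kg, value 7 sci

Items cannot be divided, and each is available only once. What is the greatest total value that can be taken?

56 sci

This is a 0/1 knapsack; check combinations near the capacity.
- B+D: mass 6+4=10, value 26+30=56
- A+C+D: mass 3+3+4=10, value 7+4+30=41
- A+D: mass 3+4=7, value 7+30=37
Best: 56 sci.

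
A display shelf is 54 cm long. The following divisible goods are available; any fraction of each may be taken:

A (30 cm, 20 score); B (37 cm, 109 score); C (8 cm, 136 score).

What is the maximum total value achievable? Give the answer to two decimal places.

251.00

Take in order of value per unit:
- C (136/8 per unit): all 8 → value 136, running total 136.00
- B (109/37 per unit): all 37 → value 109, running total 245.00
- A (20/30 per unit): 9 of 30 → value 9×20/30 = 6.0000, running total 251.00
Total 251.00.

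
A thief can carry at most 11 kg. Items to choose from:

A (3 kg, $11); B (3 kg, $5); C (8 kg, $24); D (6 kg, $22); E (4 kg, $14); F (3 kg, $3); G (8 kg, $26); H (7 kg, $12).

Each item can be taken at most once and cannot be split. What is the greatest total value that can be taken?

This is a 0/1 knapsack; check combinations near the capacity.
- A+G: weight 3+8=11, value 11+26=37
- D+E: weight 6+4=10, value 22+14=36
- A+C: weight 3+8=11, value 11+24=35
- A+D: weight 3+6=9, value 11+22=33
- B+G: weight 3+8=11, value 5+26=31
Best: $37.

$37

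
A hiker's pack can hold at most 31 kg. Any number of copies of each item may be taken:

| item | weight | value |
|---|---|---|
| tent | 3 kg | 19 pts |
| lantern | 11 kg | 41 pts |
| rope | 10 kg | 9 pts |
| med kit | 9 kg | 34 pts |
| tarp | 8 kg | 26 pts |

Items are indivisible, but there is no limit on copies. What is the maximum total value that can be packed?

Best value-per-unit is tent at 19/3, and filling with it alone uses weight 10×3=30. No mix of the others beats 10×19 = 190.

190 pts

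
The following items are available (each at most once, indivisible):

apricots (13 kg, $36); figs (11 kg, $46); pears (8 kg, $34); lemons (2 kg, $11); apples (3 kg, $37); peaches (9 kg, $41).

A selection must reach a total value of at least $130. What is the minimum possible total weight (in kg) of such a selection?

Subsets with value ≥ 130, sorted by total weight:
- figs+lemons+apples+peaches: weight 25, value 135
- apricots+figs+lemons+apples: weight 29, value 130
- figs+pears+lemons+peaches: weight 30, value 132
Minimum weight: 25 kg.

25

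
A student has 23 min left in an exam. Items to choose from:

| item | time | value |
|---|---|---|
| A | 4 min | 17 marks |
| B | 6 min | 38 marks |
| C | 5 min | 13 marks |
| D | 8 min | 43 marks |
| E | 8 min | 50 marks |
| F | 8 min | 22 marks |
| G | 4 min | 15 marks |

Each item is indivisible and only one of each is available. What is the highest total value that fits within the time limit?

131 marks

This is a 0/1 knapsack; check combinations near the capacity.
- B+D+E: time 6+8+8=22, value 38+43+50=131
- A+B+E+G: time 4+6+8+4=22, value 17+38+50+15=120
- A+B+C+E: time 4+6+5+8=23, value 17+38+13+50=118
- B+C+E+G: time 6+5+8+4=23, value 38+13+50+15=116
- A+B+D+G: time 4+6+8+4=22, value 17+38+43+15=113
Best: 131 marks.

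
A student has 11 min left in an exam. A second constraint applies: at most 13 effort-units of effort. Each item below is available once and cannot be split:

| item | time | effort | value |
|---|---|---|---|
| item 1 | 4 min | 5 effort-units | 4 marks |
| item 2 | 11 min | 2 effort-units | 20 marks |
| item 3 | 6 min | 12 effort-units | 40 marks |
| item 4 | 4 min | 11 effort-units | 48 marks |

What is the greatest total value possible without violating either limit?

48 marks

Feasible sets respecting both limits:
- item 4: time 4, effort 11, value 48
- item 3: time 6, effort 12, value 40
- item 2: time 11, effort 2, value 20
- item 1: time 4, effort 5, value 4
Best: 48 marks.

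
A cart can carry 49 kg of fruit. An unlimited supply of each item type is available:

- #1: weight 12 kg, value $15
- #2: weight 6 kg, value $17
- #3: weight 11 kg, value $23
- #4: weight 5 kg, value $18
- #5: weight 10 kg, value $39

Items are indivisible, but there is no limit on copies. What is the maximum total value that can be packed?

$174

Best value-per-unit is #5 at 39/10; filling with it alone gives 4×39 = 156.
Optimal mix: 1×#4 + 4×#5 → weight 45, value 174.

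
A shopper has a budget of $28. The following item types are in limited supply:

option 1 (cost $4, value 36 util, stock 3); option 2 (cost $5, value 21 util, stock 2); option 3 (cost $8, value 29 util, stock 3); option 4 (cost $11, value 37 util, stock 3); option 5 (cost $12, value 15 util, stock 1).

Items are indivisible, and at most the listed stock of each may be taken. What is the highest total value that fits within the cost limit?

166 util

Top feasible selections:
- 3×option 1 + 2×option 3: cost 28, value 166
- 3×option 1 + 1×option 2 + 1×option 4: cost 28, value 166
- 3×option 1 + 1×option 2 + 1×option 3: cost 25, value 158
- 3×option 1 + 2×option 2: cost 22, value 150
Best: 166 util.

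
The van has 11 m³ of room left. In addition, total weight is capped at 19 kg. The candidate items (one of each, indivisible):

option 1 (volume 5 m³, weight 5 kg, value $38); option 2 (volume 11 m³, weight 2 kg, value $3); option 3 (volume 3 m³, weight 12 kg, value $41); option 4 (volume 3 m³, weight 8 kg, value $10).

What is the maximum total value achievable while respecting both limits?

$79

Feasible sets respecting both limits:
- option 1+option 3: volume 8, weight 17, value 79
- option 1+option 4: volume 8, weight 13, value 48
- option 3: volume 3, weight 12, value 41
Best: $79.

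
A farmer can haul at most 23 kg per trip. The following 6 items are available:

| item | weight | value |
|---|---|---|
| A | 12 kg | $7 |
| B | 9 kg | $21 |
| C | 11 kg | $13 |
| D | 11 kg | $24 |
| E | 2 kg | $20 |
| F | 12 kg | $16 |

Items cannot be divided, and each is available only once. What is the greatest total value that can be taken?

This is a 0/1 knapsack; check combinations near the capacity.
- B+D+E: weight 9+11+2=22, value 21+24+20=65
- B+E+F: weight 9+2+12=23, value 21+20+16=57
- B+C+E: weight 9+11+2=22, value 21+13+20=54
- A+B+E: weight 12+9+2=23, value 7+21+20=48
Best: $65.

$65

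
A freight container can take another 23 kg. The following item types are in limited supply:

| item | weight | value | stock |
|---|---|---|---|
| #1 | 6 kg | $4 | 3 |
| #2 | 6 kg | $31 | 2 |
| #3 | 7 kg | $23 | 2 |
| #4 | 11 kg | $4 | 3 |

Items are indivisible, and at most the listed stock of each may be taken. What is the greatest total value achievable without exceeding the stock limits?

Best selections within weight 23 and stock limits:
- 2×#2 + 1×#3: weight 19, value 85
- 1×#2 + 2×#3: weight 20, value 77
- 1×#1 + 2×#2: weight 18, value 66
Best: $85.

$85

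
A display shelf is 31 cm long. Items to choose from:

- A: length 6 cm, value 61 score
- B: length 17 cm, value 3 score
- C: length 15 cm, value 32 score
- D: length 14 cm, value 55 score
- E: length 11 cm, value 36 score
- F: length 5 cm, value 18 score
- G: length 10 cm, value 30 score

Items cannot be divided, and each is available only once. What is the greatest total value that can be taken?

152 score

Check high-value combinations within 31 cm:
- A+D+E: length 6+14+11=31, value 61+55+36=152
- A+D+G: length 6+14+10=30, value 61+55+30=146
- A+D+F: length 6+14+5=25, value 61+55+18=134
Best: 152 score.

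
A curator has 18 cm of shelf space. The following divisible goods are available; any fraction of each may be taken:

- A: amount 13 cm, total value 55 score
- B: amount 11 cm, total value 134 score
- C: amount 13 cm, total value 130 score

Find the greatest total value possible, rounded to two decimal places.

204.00

Take in order of value per unit:
- B (134/11 per unit): all 11 → value 134, running total 134.00
- C (130/13 per unit): 7 of 13 → value 7×130/13 = 70.0000, running total 204.00
Total 204.00.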